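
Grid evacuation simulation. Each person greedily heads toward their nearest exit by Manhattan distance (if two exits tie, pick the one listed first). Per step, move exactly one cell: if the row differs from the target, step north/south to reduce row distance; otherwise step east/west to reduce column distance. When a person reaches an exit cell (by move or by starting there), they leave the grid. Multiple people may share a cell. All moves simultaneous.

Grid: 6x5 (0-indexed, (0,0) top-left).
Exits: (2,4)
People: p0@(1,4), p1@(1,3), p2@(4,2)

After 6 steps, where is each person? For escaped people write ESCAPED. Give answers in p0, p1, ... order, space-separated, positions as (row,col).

Step 1: p0:(1,4)->(2,4)->EXIT | p1:(1,3)->(2,3) | p2:(4,2)->(3,2)
Step 2: p0:escaped | p1:(2,3)->(2,4)->EXIT | p2:(3,2)->(2,2)
Step 3: p0:escaped | p1:escaped | p2:(2,2)->(2,3)
Step 4: p0:escaped | p1:escaped | p2:(2,3)->(2,4)->EXIT

ESCAPED ESCAPED ESCAPED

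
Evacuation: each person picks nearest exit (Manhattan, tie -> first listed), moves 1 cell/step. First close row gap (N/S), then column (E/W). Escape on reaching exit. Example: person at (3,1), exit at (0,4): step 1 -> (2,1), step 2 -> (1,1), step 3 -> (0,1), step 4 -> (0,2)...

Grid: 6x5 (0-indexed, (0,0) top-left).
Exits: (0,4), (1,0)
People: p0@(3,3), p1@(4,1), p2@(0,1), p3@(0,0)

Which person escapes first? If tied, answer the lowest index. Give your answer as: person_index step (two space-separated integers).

Step 1: p0:(3,3)->(2,3) | p1:(4,1)->(3,1) | p2:(0,1)->(1,1) | p3:(0,0)->(1,0)->EXIT
Step 2: p0:(2,3)->(1,3) | p1:(3,1)->(2,1) | p2:(1,1)->(1,0)->EXIT | p3:escaped
Step 3: p0:(1,3)->(0,3) | p1:(2,1)->(1,1) | p2:escaped | p3:escaped
Step 4: p0:(0,3)->(0,4)->EXIT | p1:(1,1)->(1,0)->EXIT | p2:escaped | p3:escaped
Exit steps: [4, 4, 2, 1]
First to escape: p3 at step 1

Answer: 3 1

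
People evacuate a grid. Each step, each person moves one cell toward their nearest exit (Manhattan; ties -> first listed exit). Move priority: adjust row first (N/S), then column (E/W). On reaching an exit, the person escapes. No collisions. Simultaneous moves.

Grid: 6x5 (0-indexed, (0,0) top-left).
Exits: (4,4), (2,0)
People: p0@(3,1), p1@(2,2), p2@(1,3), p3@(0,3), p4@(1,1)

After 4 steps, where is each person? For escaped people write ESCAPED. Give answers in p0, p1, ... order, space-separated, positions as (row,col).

Step 1: p0:(3,1)->(2,1) | p1:(2,2)->(2,1) | p2:(1,3)->(2,3) | p3:(0,3)->(1,3) | p4:(1,1)->(2,1)
Step 2: p0:(2,1)->(2,0)->EXIT | p1:(2,1)->(2,0)->EXIT | p2:(2,3)->(3,3) | p3:(1,3)->(2,3) | p4:(2,1)->(2,0)->EXIT
Step 3: p0:escaped | p1:escaped | p2:(3,3)->(4,3) | p3:(2,3)->(3,3) | p4:escaped
Step 4: p0:escaped | p1:escaped | p2:(4,3)->(4,4)->EXIT | p3:(3,3)->(4,3) | p4:escaped

ESCAPED ESCAPED ESCAPED (4,3) ESCAPED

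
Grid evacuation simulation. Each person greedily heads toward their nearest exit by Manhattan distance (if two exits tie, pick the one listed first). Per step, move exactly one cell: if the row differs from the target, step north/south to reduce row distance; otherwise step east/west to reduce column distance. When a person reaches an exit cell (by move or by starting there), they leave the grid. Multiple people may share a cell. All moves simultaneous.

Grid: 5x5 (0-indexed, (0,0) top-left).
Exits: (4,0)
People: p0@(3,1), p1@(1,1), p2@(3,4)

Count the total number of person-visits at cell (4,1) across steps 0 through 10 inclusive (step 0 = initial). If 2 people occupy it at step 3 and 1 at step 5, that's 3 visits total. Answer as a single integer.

Answer: 3

Derivation:
Step 0: p0@(3,1) p1@(1,1) p2@(3,4) -> at (4,1): 0 [-], cum=0
Step 1: p0@(4,1) p1@(2,1) p2@(4,4) -> at (4,1): 1 [p0], cum=1
Step 2: p0@ESC p1@(3,1) p2@(4,3) -> at (4,1): 0 [-], cum=1
Step 3: p0@ESC p1@(4,1) p2@(4,2) -> at (4,1): 1 [p1], cum=2
Step 4: p0@ESC p1@ESC p2@(4,1) -> at (4,1): 1 [p2], cum=3
Step 5: p0@ESC p1@ESC p2@ESC -> at (4,1): 0 [-], cum=3
Total visits = 3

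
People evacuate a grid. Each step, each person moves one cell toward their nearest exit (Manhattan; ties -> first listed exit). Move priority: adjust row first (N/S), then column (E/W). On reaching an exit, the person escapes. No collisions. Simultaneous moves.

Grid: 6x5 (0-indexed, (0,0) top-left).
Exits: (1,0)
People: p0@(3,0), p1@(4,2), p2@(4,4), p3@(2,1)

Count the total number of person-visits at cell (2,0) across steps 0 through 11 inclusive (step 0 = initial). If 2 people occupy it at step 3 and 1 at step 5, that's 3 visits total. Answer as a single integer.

Answer: 1

Derivation:
Step 0: p0@(3,0) p1@(4,2) p2@(4,4) p3@(2,1) -> at (2,0): 0 [-], cum=0
Step 1: p0@(2,0) p1@(3,2) p2@(3,4) p3@(1,1) -> at (2,0): 1 [p0], cum=1
Step 2: p0@ESC p1@(2,2) p2@(2,4) p3@ESC -> at (2,0): 0 [-], cum=1
Step 3: p0@ESC p1@(1,2) p2@(1,4) p3@ESC -> at (2,0): 0 [-], cum=1
Step 4: p0@ESC p1@(1,1) p2@(1,3) p3@ESC -> at (2,0): 0 [-], cum=1
Step 5: p0@ESC p1@ESC p2@(1,2) p3@ESC -> at (2,0): 0 [-], cum=1
Step 6: p0@ESC p1@ESC p2@(1,1) p3@ESC -> at (2,0): 0 [-], cum=1
Step 7: p0@ESC p1@ESC p2@ESC p3@ESC -> at (2,0): 0 [-], cum=1
Total visits = 1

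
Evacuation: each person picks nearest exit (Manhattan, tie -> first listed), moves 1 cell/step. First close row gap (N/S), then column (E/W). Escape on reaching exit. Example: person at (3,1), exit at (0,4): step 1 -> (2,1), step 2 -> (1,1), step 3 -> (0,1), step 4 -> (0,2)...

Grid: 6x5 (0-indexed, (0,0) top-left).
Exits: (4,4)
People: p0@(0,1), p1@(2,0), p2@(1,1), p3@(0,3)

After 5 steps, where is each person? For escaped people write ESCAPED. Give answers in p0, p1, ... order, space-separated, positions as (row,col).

Step 1: p0:(0,1)->(1,1) | p1:(2,0)->(3,0) | p2:(1,1)->(2,1) | p3:(0,3)->(1,3)
Step 2: p0:(1,1)->(2,1) | p1:(3,0)->(4,0) | p2:(2,1)->(3,1) | p3:(1,3)->(2,3)
Step 3: p0:(2,1)->(3,1) | p1:(4,0)->(4,1) | p2:(3,1)->(4,1) | p3:(2,3)->(3,3)
Step 4: p0:(3,1)->(4,1) | p1:(4,1)->(4,2) | p2:(4,1)->(4,2) | p3:(3,3)->(4,3)
Step 5: p0:(4,1)->(4,2) | p1:(4,2)->(4,3) | p2:(4,2)->(4,3) | p3:(4,3)->(4,4)->EXIT

(4,2) (4,3) (4,3) ESCAPED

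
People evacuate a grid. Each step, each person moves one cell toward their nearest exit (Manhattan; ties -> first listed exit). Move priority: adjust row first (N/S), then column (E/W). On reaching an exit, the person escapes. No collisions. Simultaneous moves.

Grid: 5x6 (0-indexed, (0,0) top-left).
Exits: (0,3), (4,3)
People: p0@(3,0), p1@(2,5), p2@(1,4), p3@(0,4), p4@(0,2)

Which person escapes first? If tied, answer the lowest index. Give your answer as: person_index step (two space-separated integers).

Answer: 3 1

Derivation:
Step 1: p0:(3,0)->(4,0) | p1:(2,5)->(1,5) | p2:(1,4)->(0,4) | p3:(0,4)->(0,3)->EXIT | p4:(0,2)->(0,3)->EXIT
Step 2: p0:(4,0)->(4,1) | p1:(1,5)->(0,5) | p2:(0,4)->(0,3)->EXIT | p3:escaped | p4:escaped
Step 3: p0:(4,1)->(4,2) | p1:(0,5)->(0,4) | p2:escaped | p3:escaped | p4:escaped
Step 4: p0:(4,2)->(4,3)->EXIT | p1:(0,4)->(0,3)->EXIT | p2:escaped | p3:escaped | p4:escaped
Exit steps: [4, 4, 2, 1, 1]
First to escape: p3 at step 1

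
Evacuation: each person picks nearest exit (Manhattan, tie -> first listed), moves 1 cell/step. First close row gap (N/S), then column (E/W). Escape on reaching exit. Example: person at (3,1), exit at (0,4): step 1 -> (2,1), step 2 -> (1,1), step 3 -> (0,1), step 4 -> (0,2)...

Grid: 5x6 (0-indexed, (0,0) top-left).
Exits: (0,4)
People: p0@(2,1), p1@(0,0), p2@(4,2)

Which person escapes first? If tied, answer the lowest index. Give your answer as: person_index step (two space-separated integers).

Answer: 1 4

Derivation:
Step 1: p0:(2,1)->(1,1) | p1:(0,0)->(0,1) | p2:(4,2)->(3,2)
Step 2: p0:(1,1)->(0,1) | p1:(0,1)->(0,2) | p2:(3,2)->(2,2)
Step 3: p0:(0,1)->(0,2) | p1:(0,2)->(0,3) | p2:(2,2)->(1,2)
Step 4: p0:(0,2)->(0,3) | p1:(0,3)->(0,4)->EXIT | p2:(1,2)->(0,2)
Step 5: p0:(0,3)->(0,4)->EXIT | p1:escaped | p2:(0,2)->(0,3)
Step 6: p0:escaped | p1:escaped | p2:(0,3)->(0,4)->EXIT
Exit steps: [5, 4, 6]
First to escape: p1 at step 4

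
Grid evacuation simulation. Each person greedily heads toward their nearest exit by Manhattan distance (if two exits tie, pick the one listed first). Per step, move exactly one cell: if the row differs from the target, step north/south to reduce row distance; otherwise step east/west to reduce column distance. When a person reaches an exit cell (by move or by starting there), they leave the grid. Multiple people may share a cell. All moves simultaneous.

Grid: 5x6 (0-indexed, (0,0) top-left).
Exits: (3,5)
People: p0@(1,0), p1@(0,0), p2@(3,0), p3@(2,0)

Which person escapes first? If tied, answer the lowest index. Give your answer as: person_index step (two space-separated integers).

Answer: 2 5

Derivation:
Step 1: p0:(1,0)->(2,0) | p1:(0,0)->(1,0) | p2:(3,0)->(3,1) | p3:(2,0)->(3,0)
Step 2: p0:(2,0)->(3,0) | p1:(1,0)->(2,0) | p2:(3,1)->(3,2) | p3:(3,0)->(3,1)
Step 3: p0:(3,0)->(3,1) | p1:(2,0)->(3,0) | p2:(3,2)->(3,3) | p3:(3,1)->(3,2)
Step 4: p0:(3,1)->(3,2) | p1:(3,0)->(3,1) | p2:(3,3)->(3,4) | p3:(3,2)->(3,3)
Step 5: p0:(3,2)->(3,3) | p1:(3,1)->(3,2) | p2:(3,4)->(3,5)->EXIT | p3:(3,3)->(3,4)
Step 6: p0:(3,3)->(3,4) | p1:(3,2)->(3,3) | p2:escaped | p3:(3,4)->(3,5)->EXIT
Step 7: p0:(3,4)->(3,5)->EXIT | p1:(3,3)->(3,4) | p2:escaped | p3:escaped
Step 8: p0:escaped | p1:(3,4)->(3,5)->EXIT | p2:escaped | p3:escaped
Exit steps: [7, 8, 5, 6]
First to escape: p2 at step 5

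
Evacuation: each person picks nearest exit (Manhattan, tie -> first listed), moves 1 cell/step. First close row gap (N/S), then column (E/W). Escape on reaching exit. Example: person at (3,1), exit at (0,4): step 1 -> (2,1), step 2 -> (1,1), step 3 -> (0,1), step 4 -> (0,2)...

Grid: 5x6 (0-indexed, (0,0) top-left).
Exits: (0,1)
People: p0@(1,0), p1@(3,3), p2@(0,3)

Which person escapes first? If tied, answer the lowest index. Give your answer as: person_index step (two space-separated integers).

Step 1: p0:(1,0)->(0,0) | p1:(3,3)->(2,3) | p2:(0,3)->(0,2)
Step 2: p0:(0,0)->(0,1)->EXIT | p1:(2,3)->(1,3) | p2:(0,2)->(0,1)->EXIT
Step 3: p0:escaped | p1:(1,3)->(0,3) | p2:escaped
Step 4: p0:escaped | p1:(0,3)->(0,2) | p2:escaped
Step 5: p0:escaped | p1:(0,2)->(0,1)->EXIT | p2:escaped
Exit steps: [2, 5, 2]
First to escape: p0 at step 2

Answer: 0 2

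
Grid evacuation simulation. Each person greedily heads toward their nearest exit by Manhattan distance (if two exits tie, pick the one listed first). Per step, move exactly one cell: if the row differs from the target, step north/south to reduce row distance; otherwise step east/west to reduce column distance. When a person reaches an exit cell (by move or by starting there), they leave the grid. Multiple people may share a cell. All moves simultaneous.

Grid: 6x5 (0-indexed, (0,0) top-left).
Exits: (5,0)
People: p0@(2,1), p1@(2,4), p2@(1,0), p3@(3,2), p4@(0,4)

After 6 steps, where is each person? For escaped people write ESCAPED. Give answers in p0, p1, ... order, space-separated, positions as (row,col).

Step 1: p0:(2,1)->(3,1) | p1:(2,4)->(3,4) | p2:(1,0)->(2,0) | p3:(3,2)->(4,2) | p4:(0,4)->(1,4)
Step 2: p0:(3,1)->(4,1) | p1:(3,4)->(4,4) | p2:(2,0)->(3,0) | p3:(4,2)->(5,2) | p4:(1,4)->(2,4)
Step 3: p0:(4,1)->(5,1) | p1:(4,4)->(5,4) | p2:(3,0)->(4,0) | p3:(5,2)->(5,1) | p4:(2,4)->(3,4)
Step 4: p0:(5,1)->(5,0)->EXIT | p1:(5,4)->(5,3) | p2:(4,0)->(5,0)->EXIT | p3:(5,1)->(5,0)->EXIT | p4:(3,4)->(4,4)
Step 5: p0:escaped | p1:(5,3)->(5,2) | p2:escaped | p3:escaped | p4:(4,4)->(5,4)
Step 6: p0:escaped | p1:(5,2)->(5,1) | p2:escaped | p3:escaped | p4:(5,4)->(5,3)

ESCAPED (5,1) ESCAPED ESCAPED (5,3)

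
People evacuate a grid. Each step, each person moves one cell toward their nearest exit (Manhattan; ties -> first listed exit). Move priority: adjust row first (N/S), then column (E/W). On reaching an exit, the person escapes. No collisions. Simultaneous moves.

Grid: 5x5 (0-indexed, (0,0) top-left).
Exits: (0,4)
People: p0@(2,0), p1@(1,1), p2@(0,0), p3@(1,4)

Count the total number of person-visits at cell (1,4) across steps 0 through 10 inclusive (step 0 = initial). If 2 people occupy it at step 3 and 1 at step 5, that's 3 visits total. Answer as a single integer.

Step 0: p0@(2,0) p1@(1,1) p2@(0,0) p3@(1,4) -> at (1,4): 1 [p3], cum=1
Step 1: p0@(1,0) p1@(0,1) p2@(0,1) p3@ESC -> at (1,4): 0 [-], cum=1
Step 2: p0@(0,0) p1@(0,2) p2@(0,2) p3@ESC -> at (1,4): 0 [-], cum=1
Step 3: p0@(0,1) p1@(0,3) p2@(0,3) p3@ESC -> at (1,4): 0 [-], cum=1
Step 4: p0@(0,2) p1@ESC p2@ESC p3@ESC -> at (1,4): 0 [-], cum=1
Step 5: p0@(0,3) p1@ESC p2@ESC p3@ESC -> at (1,4): 0 [-], cum=1
Step 6: p0@ESC p1@ESC p2@ESC p3@ESC -> at (1,4): 0 [-], cum=1
Total visits = 1

Answer: 1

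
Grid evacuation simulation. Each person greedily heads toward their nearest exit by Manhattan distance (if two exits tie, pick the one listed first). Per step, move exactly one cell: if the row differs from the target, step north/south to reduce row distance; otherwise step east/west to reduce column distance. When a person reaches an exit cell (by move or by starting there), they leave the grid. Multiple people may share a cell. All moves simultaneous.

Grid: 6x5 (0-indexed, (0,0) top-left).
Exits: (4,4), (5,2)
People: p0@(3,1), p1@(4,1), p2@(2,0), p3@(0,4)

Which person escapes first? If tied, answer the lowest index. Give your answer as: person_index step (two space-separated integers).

Answer: 1 2

Derivation:
Step 1: p0:(3,1)->(4,1) | p1:(4,1)->(5,1) | p2:(2,0)->(3,0) | p3:(0,4)->(1,4)
Step 2: p0:(4,1)->(5,1) | p1:(5,1)->(5,2)->EXIT | p2:(3,0)->(4,0) | p3:(1,4)->(2,4)
Step 3: p0:(5,1)->(5,2)->EXIT | p1:escaped | p2:(4,0)->(5,0) | p3:(2,4)->(3,4)
Step 4: p0:escaped | p1:escaped | p2:(5,0)->(5,1) | p3:(3,4)->(4,4)->EXIT
Step 5: p0:escaped | p1:escaped | p2:(5,1)->(5,2)->EXIT | p3:escaped
Exit steps: [3, 2, 5, 4]
First to escape: p1 at step 2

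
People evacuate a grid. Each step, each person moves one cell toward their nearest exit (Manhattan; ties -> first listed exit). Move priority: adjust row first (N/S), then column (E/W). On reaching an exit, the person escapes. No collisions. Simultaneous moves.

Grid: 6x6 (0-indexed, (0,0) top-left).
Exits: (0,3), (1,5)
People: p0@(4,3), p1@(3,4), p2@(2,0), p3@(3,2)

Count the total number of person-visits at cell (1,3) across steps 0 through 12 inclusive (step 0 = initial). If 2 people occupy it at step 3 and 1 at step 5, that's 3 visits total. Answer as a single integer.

Step 0: p0@(4,3) p1@(3,4) p2@(2,0) p3@(3,2) -> at (1,3): 0 [-], cum=0
Step 1: p0@(3,3) p1@(2,4) p2@(1,0) p3@(2,2) -> at (1,3): 0 [-], cum=0
Step 2: p0@(2,3) p1@(1,4) p2@(0,0) p3@(1,2) -> at (1,3): 0 [-], cum=0
Step 3: p0@(1,3) p1@ESC p2@(0,1) p3@(0,2) -> at (1,3): 1 [p0], cum=1
Step 4: p0@ESC p1@ESC p2@(0,2) p3@ESC -> at (1,3): 0 [-], cum=1
Step 5: p0@ESC p1@ESC p2@ESC p3@ESC -> at (1,3): 0 [-], cum=1
Total visits = 1

Answer: 1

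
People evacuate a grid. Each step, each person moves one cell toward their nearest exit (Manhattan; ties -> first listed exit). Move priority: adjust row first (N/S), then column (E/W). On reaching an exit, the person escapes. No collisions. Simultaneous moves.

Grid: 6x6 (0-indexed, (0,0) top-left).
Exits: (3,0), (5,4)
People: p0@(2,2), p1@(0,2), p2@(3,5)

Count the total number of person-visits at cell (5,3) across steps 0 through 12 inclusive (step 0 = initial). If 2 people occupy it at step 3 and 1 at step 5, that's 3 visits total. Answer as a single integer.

Answer: 0

Derivation:
Step 0: p0@(2,2) p1@(0,2) p2@(3,5) -> at (5,3): 0 [-], cum=0
Step 1: p0@(3,2) p1@(1,2) p2@(4,5) -> at (5,3): 0 [-], cum=0
Step 2: p0@(3,1) p1@(2,2) p2@(5,5) -> at (5,3): 0 [-], cum=0
Step 3: p0@ESC p1@(3,2) p2@ESC -> at (5,3): 0 [-], cum=0
Step 4: p0@ESC p1@(3,1) p2@ESC -> at (5,3): 0 [-], cum=0
Step 5: p0@ESC p1@ESC p2@ESC -> at (5,3): 0 [-], cum=0
Total visits = 0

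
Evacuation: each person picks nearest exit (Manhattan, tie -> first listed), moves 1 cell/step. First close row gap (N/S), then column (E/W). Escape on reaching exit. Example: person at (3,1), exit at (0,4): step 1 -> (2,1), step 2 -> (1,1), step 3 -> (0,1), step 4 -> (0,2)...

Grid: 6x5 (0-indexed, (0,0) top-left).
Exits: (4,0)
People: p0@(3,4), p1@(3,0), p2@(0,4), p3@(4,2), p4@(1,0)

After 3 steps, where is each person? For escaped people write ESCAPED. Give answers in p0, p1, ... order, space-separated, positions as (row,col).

Step 1: p0:(3,4)->(4,4) | p1:(3,0)->(4,0)->EXIT | p2:(0,4)->(1,4) | p3:(4,2)->(4,1) | p4:(1,0)->(2,0)
Step 2: p0:(4,4)->(4,3) | p1:escaped | p2:(1,4)->(2,4) | p3:(4,1)->(4,0)->EXIT | p4:(2,0)->(3,0)
Step 3: p0:(4,3)->(4,2) | p1:escaped | p2:(2,4)->(3,4) | p3:escaped | p4:(3,0)->(4,0)->EXIT

(4,2) ESCAPED (3,4) ESCAPED ESCAPED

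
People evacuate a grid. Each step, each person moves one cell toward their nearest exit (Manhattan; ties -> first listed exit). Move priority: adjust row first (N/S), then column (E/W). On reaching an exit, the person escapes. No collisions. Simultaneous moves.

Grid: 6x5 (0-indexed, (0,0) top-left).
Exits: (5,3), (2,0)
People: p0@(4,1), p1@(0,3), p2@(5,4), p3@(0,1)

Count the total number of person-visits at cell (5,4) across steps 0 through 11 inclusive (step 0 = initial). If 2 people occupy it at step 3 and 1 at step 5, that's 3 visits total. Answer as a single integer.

Answer: 1

Derivation:
Step 0: p0@(4,1) p1@(0,3) p2@(5,4) p3@(0,1) -> at (5,4): 1 [p2], cum=1
Step 1: p0@(5,1) p1@(1,3) p2@ESC p3@(1,1) -> at (5,4): 0 [-], cum=1
Step 2: p0@(5,2) p1@(2,3) p2@ESC p3@(2,1) -> at (5,4): 0 [-], cum=1
Step 3: p0@ESC p1@(3,3) p2@ESC p3@ESC -> at (5,4): 0 [-], cum=1
Step 4: p0@ESC p1@(4,3) p2@ESC p3@ESC -> at (5,4): 0 [-], cum=1
Step 5: p0@ESC p1@ESC p2@ESC p3@ESC -> at (5,4): 0 [-], cum=1
Total visits = 1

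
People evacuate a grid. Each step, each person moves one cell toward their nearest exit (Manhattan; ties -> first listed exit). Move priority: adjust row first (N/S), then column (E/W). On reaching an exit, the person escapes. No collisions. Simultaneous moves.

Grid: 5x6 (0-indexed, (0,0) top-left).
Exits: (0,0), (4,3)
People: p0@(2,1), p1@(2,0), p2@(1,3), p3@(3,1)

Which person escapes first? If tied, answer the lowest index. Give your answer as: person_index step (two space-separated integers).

Answer: 1 2

Derivation:
Step 1: p0:(2,1)->(1,1) | p1:(2,0)->(1,0) | p2:(1,3)->(2,3) | p3:(3,1)->(4,1)
Step 2: p0:(1,1)->(0,1) | p1:(1,0)->(0,0)->EXIT | p2:(2,3)->(3,3) | p3:(4,1)->(4,2)
Step 3: p0:(0,1)->(0,0)->EXIT | p1:escaped | p2:(3,3)->(4,3)->EXIT | p3:(4,2)->(4,3)->EXIT
Exit steps: [3, 2, 3, 3]
First to escape: p1 at step 2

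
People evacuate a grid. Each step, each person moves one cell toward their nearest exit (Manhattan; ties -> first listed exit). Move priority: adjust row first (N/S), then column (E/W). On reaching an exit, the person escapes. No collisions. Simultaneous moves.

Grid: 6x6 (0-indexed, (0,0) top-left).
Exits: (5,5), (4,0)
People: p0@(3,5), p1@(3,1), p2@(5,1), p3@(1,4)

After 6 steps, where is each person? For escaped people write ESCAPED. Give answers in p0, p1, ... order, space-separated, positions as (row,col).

Step 1: p0:(3,5)->(4,5) | p1:(3,1)->(4,1) | p2:(5,1)->(4,1) | p3:(1,4)->(2,4)
Step 2: p0:(4,5)->(5,5)->EXIT | p1:(4,1)->(4,0)->EXIT | p2:(4,1)->(4,0)->EXIT | p3:(2,4)->(3,4)
Step 3: p0:escaped | p1:escaped | p2:escaped | p3:(3,4)->(4,4)
Step 4: p0:escaped | p1:escaped | p2:escaped | p3:(4,4)->(5,4)
Step 5: p0:escaped | p1:escaped | p2:escaped | p3:(5,4)->(5,5)->EXIT

ESCAPED ESCAPED ESCAPED ESCAPED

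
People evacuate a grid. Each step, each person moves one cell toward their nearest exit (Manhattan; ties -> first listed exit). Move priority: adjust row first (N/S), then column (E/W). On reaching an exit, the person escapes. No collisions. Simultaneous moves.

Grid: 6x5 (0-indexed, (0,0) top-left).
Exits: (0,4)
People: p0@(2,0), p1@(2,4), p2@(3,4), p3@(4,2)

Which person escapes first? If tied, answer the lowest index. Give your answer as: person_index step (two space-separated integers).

Step 1: p0:(2,0)->(1,0) | p1:(2,4)->(1,4) | p2:(3,4)->(2,4) | p3:(4,2)->(3,2)
Step 2: p0:(1,0)->(0,0) | p1:(1,4)->(0,4)->EXIT | p2:(2,4)->(1,4) | p3:(3,2)->(2,2)
Step 3: p0:(0,0)->(0,1) | p1:escaped | p2:(1,4)->(0,4)->EXIT | p3:(2,2)->(1,2)
Step 4: p0:(0,1)->(0,2) | p1:escaped | p2:escaped | p3:(1,2)->(0,2)
Step 5: p0:(0,2)->(0,3) | p1:escaped | p2:escaped | p3:(0,2)->(0,3)
Step 6: p0:(0,3)->(0,4)->EXIT | p1:escaped | p2:escaped | p3:(0,3)->(0,4)->EXIT
Exit steps: [6, 2, 3, 6]
First to escape: p1 at step 2

Answer: 1 2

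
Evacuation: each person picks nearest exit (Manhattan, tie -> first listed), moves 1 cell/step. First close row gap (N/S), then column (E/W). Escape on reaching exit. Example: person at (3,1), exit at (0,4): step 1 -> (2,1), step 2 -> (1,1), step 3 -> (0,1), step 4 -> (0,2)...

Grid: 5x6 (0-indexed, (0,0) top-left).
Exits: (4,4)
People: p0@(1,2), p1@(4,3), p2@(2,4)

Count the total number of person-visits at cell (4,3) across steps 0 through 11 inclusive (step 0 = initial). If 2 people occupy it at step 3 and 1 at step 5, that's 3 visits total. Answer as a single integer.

Step 0: p0@(1,2) p1@(4,3) p2@(2,4) -> at (4,3): 1 [p1], cum=1
Step 1: p0@(2,2) p1@ESC p2@(3,4) -> at (4,3): 0 [-], cum=1
Step 2: p0@(3,2) p1@ESC p2@ESC -> at (4,3): 0 [-], cum=1
Step 3: p0@(4,2) p1@ESC p2@ESC -> at (4,3): 0 [-], cum=1
Step 4: p0@(4,3) p1@ESC p2@ESC -> at (4,3): 1 [p0], cum=2
Step 5: p0@ESC p1@ESC p2@ESC -> at (4,3): 0 [-], cum=2
Total visits = 2

Answer: 2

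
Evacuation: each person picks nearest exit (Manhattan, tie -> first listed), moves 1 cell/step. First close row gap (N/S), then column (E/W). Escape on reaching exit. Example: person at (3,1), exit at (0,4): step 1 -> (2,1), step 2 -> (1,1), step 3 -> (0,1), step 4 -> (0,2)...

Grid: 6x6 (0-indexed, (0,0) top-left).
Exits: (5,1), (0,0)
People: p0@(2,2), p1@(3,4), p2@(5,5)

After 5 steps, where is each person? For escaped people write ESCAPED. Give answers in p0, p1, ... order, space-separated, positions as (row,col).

Step 1: p0:(2,2)->(3,2) | p1:(3,4)->(4,4) | p2:(5,5)->(5,4)
Step 2: p0:(3,2)->(4,2) | p1:(4,4)->(5,4) | p2:(5,4)->(5,3)
Step 3: p0:(4,2)->(5,2) | p1:(5,4)->(5,3) | p2:(5,3)->(5,2)
Step 4: p0:(5,2)->(5,1)->EXIT | p1:(5,3)->(5,2) | p2:(5,2)->(5,1)->EXIT
Step 5: p0:escaped | p1:(5,2)->(5,1)->EXIT | p2:escaped

ESCAPED ESCAPED ESCAPED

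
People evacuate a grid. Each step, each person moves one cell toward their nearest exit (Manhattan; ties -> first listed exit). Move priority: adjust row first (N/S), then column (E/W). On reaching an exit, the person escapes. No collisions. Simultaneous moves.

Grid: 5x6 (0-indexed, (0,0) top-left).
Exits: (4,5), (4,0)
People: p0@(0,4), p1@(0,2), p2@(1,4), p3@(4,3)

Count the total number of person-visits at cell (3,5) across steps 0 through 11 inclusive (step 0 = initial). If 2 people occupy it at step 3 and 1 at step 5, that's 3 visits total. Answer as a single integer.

Step 0: p0@(0,4) p1@(0,2) p2@(1,4) p3@(4,3) -> at (3,5): 0 [-], cum=0
Step 1: p0@(1,4) p1@(1,2) p2@(2,4) p3@(4,4) -> at (3,5): 0 [-], cum=0
Step 2: p0@(2,4) p1@(2,2) p2@(3,4) p3@ESC -> at (3,5): 0 [-], cum=0
Step 3: p0@(3,4) p1@(3,2) p2@(4,4) p3@ESC -> at (3,5): 0 [-], cum=0
Step 4: p0@(4,4) p1@(4,2) p2@ESC p3@ESC -> at (3,5): 0 [-], cum=0
Step 5: p0@ESC p1@(4,1) p2@ESC p3@ESC -> at (3,5): 0 [-], cum=0
Step 6: p0@ESC p1@ESC p2@ESC p3@ESC -> at (3,5): 0 [-], cum=0
Total visits = 0

Answer: 0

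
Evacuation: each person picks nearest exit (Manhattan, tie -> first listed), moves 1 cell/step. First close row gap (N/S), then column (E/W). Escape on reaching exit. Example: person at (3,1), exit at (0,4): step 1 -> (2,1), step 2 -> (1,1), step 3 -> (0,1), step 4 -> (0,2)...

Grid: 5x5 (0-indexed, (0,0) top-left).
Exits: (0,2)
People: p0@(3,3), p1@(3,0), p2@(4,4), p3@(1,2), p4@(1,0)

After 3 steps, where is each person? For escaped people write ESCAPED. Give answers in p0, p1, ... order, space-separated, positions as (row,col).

Step 1: p0:(3,3)->(2,3) | p1:(3,0)->(2,0) | p2:(4,4)->(3,4) | p3:(1,2)->(0,2)->EXIT | p4:(1,0)->(0,0)
Step 2: p0:(2,3)->(1,3) | p1:(2,0)->(1,0) | p2:(3,4)->(2,4) | p3:escaped | p4:(0,0)->(0,1)
Step 3: p0:(1,3)->(0,3) | p1:(1,0)->(0,0) | p2:(2,4)->(1,4) | p3:escaped | p4:(0,1)->(0,2)->EXIT

(0,3) (0,0) (1,4) ESCAPED ESCAPED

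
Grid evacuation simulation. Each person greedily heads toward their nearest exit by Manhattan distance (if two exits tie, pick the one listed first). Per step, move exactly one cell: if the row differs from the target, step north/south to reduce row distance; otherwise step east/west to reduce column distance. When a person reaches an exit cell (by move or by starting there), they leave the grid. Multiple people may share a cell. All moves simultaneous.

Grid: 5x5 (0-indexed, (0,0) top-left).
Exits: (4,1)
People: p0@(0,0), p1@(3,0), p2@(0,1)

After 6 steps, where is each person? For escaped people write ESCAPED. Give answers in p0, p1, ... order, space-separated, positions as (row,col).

Step 1: p0:(0,0)->(1,0) | p1:(3,0)->(4,0) | p2:(0,1)->(1,1)
Step 2: p0:(1,0)->(2,0) | p1:(4,0)->(4,1)->EXIT | p2:(1,1)->(2,1)
Step 3: p0:(2,0)->(3,0) | p1:escaped | p2:(2,1)->(3,1)
Step 4: p0:(3,0)->(4,0) | p1:escaped | p2:(3,1)->(4,1)->EXIT
Step 5: p0:(4,0)->(4,1)->EXIT | p1:escaped | p2:escaped

ESCAPED ESCAPED ESCAPED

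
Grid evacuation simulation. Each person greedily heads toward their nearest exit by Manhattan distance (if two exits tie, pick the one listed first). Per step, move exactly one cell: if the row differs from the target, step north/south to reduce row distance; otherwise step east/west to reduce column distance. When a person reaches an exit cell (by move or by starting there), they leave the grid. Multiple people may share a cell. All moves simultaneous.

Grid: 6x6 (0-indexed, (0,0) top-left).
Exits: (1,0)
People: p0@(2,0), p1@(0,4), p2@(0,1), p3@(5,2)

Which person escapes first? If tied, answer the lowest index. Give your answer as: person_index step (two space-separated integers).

Answer: 0 1

Derivation:
Step 1: p0:(2,0)->(1,0)->EXIT | p1:(0,4)->(1,4) | p2:(0,1)->(1,1) | p3:(5,2)->(4,2)
Step 2: p0:escaped | p1:(1,4)->(1,3) | p2:(1,1)->(1,0)->EXIT | p3:(4,2)->(3,2)
Step 3: p0:escaped | p1:(1,3)->(1,2) | p2:escaped | p3:(3,2)->(2,2)
Step 4: p0:escaped | p1:(1,2)->(1,1) | p2:escaped | p3:(2,2)->(1,2)
Step 5: p0:escaped | p1:(1,1)->(1,0)->EXIT | p2:escaped | p3:(1,2)->(1,1)
Step 6: p0:escaped | p1:escaped | p2:escaped | p3:(1,1)->(1,0)->EXIT
Exit steps: [1, 5, 2, 6]
First to escape: p0 at step 1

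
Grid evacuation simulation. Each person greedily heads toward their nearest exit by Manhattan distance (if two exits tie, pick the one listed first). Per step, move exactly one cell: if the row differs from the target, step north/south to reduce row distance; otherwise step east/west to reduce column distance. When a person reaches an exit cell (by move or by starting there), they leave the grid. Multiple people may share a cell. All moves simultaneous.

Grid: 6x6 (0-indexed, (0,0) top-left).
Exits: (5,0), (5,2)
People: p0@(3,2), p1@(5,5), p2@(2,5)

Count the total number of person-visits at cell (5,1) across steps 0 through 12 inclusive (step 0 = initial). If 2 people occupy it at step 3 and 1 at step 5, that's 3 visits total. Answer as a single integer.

Answer: 0

Derivation:
Step 0: p0@(3,2) p1@(5,5) p2@(2,5) -> at (5,1): 0 [-], cum=0
Step 1: p0@(4,2) p1@(5,4) p2@(3,5) -> at (5,1): 0 [-], cum=0
Step 2: p0@ESC p1@(5,3) p2@(4,5) -> at (5,1): 0 [-], cum=0
Step 3: p0@ESC p1@ESC p2@(5,5) -> at (5,1): 0 [-], cum=0
Step 4: p0@ESC p1@ESC p2@(5,4) -> at (5,1): 0 [-], cum=0
Step 5: p0@ESC p1@ESC p2@(5,3) -> at (5,1): 0 [-], cum=0
Step 6: p0@ESC p1@ESC p2@ESC -> at (5,1): 0 [-], cum=0
Total visits = 0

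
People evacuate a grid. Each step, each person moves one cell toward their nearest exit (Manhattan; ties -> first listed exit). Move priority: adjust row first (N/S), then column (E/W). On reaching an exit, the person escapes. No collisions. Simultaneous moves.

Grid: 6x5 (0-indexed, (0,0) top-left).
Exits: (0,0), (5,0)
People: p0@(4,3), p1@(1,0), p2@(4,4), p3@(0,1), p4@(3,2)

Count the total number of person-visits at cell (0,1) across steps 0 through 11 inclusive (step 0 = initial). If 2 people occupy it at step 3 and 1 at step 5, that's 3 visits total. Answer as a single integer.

Step 0: p0@(4,3) p1@(1,0) p2@(4,4) p3@(0,1) p4@(3,2) -> at (0,1): 1 [p3], cum=1
Step 1: p0@(5,3) p1@ESC p2@(5,4) p3@ESC p4@(4,2) -> at (0,1): 0 [-], cum=1
Step 2: p0@(5,2) p1@ESC p2@(5,3) p3@ESC p4@(5,2) -> at (0,1): 0 [-], cum=1
Step 3: p0@(5,1) p1@ESC p2@(5,2) p3@ESC p4@(5,1) -> at (0,1): 0 [-], cum=1
Step 4: p0@ESC p1@ESC p2@(5,1) p3@ESC p4@ESC -> at (0,1): 0 [-], cum=1
Step 5: p0@ESC p1@ESC p2@ESC p3@ESC p4@ESC -> at (0,1): 0 [-], cum=1
Total visits = 1

Answer: 1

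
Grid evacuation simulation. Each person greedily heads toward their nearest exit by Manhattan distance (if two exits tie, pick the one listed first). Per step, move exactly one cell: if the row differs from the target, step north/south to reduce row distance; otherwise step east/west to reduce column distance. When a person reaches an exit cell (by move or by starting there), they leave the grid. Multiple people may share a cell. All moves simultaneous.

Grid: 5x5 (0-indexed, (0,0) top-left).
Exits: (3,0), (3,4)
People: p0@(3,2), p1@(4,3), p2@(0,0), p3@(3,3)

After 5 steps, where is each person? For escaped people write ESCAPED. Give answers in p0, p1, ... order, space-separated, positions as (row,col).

Step 1: p0:(3,2)->(3,1) | p1:(4,3)->(3,3) | p2:(0,0)->(1,0) | p3:(3,3)->(3,4)->EXIT
Step 2: p0:(3,1)->(3,0)->EXIT | p1:(3,3)->(3,4)->EXIT | p2:(1,0)->(2,0) | p3:escaped
Step 3: p0:escaped | p1:escaped | p2:(2,0)->(3,0)->EXIT | p3:escaped

ESCAPED ESCAPED ESCAPED ESCAPED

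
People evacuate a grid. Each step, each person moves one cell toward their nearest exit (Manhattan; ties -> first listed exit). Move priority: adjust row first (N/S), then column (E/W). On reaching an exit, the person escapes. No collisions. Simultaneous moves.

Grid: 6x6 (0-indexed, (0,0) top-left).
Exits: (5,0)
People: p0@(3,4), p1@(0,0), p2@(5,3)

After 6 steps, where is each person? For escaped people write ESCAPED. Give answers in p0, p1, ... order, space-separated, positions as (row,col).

Step 1: p0:(3,4)->(4,4) | p1:(0,0)->(1,0) | p2:(5,3)->(5,2)
Step 2: p0:(4,4)->(5,4) | p1:(1,0)->(2,0) | p2:(5,2)->(5,1)
Step 3: p0:(5,4)->(5,3) | p1:(2,0)->(3,0) | p2:(5,1)->(5,0)->EXIT
Step 4: p0:(5,3)->(5,2) | p1:(3,0)->(4,0) | p2:escaped
Step 5: p0:(5,2)->(5,1) | p1:(4,0)->(5,0)->EXIT | p2:escaped
Step 6: p0:(5,1)->(5,0)->EXIT | p1:escaped | p2:escaped

ESCAPED ESCAPED ESCAPED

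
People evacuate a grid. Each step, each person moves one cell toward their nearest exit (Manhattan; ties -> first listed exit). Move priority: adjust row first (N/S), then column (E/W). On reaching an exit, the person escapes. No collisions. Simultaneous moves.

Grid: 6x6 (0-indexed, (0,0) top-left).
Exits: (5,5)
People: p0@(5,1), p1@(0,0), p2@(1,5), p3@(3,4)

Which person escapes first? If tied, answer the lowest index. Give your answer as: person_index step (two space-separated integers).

Answer: 3 3

Derivation:
Step 1: p0:(5,1)->(5,2) | p1:(0,0)->(1,0) | p2:(1,5)->(2,5) | p3:(3,4)->(4,4)
Step 2: p0:(5,2)->(5,3) | p1:(1,0)->(2,0) | p2:(2,5)->(3,5) | p3:(4,4)->(5,4)
Step 3: p0:(5,3)->(5,4) | p1:(2,0)->(3,0) | p2:(3,5)->(4,5) | p3:(5,4)->(5,5)->EXIT
Step 4: p0:(5,4)->(5,5)->EXIT | p1:(3,0)->(4,0) | p2:(4,5)->(5,5)->EXIT | p3:escaped
Step 5: p0:escaped | p1:(4,0)->(5,0) | p2:escaped | p3:escaped
Step 6: p0:escaped | p1:(5,0)->(5,1) | p2:escaped | p3:escaped
Step 7: p0:escaped | p1:(5,1)->(5,2) | p2:escaped | p3:escaped
Step 8: p0:escaped | p1:(5,2)->(5,3) | p2:escaped | p3:escaped
Step 9: p0:escaped | p1:(5,3)->(5,4) | p2:escaped | p3:escaped
Step 10: p0:escaped | p1:(5,4)->(5,5)->EXIT | p2:escaped | p3:escaped
Exit steps: [4, 10, 4, 3]
First to escape: p3 at step 3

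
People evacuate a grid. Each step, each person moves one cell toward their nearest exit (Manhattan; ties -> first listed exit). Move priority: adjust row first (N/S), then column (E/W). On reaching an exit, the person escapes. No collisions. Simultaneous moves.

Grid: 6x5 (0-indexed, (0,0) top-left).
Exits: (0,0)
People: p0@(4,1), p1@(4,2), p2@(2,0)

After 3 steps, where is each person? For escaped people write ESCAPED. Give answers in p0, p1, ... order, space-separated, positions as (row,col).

Step 1: p0:(4,1)->(3,1) | p1:(4,2)->(3,2) | p2:(2,0)->(1,0)
Step 2: p0:(3,1)->(2,1) | p1:(3,2)->(2,2) | p2:(1,0)->(0,0)->EXIT
Step 3: p0:(2,1)->(1,1) | p1:(2,2)->(1,2) | p2:escaped

(1,1) (1,2) ESCAPED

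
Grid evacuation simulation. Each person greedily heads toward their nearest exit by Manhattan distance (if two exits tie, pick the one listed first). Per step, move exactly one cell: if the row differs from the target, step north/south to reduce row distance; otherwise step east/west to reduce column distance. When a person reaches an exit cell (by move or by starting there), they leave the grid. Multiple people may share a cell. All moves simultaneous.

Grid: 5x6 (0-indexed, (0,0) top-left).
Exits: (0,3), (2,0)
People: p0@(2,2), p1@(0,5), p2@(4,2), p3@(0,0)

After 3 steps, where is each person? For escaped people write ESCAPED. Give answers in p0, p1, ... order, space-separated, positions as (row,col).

Step 1: p0:(2,2)->(2,1) | p1:(0,5)->(0,4) | p2:(4,2)->(3,2) | p3:(0,0)->(1,0)
Step 2: p0:(2,1)->(2,0)->EXIT | p1:(0,4)->(0,3)->EXIT | p2:(3,2)->(2,2) | p3:(1,0)->(2,0)->EXIT
Step 3: p0:escaped | p1:escaped | p2:(2,2)->(2,1) | p3:escaped

ESCAPED ESCAPED (2,1) ESCAPED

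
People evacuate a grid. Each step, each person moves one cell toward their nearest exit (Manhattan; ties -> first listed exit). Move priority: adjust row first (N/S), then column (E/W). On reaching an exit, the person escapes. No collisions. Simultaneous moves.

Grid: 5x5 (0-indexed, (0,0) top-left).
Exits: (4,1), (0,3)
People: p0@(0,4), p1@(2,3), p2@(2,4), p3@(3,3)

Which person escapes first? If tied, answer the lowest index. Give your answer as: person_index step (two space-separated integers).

Answer: 0 1

Derivation:
Step 1: p0:(0,4)->(0,3)->EXIT | p1:(2,3)->(1,3) | p2:(2,4)->(1,4) | p3:(3,3)->(4,3)
Step 2: p0:escaped | p1:(1,3)->(0,3)->EXIT | p2:(1,4)->(0,4) | p3:(4,3)->(4,2)
Step 3: p0:escaped | p1:escaped | p2:(0,4)->(0,3)->EXIT | p3:(4,2)->(4,1)->EXIT
Exit steps: [1, 2, 3, 3]
First to escape: p0 at step 1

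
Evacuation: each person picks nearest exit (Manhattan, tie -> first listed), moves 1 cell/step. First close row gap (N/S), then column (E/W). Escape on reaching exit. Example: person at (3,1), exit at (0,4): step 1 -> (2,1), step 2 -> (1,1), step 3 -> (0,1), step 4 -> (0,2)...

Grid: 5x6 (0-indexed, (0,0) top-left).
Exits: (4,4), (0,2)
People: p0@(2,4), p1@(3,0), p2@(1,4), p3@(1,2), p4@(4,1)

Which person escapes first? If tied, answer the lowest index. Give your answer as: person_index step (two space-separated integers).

Answer: 3 1

Derivation:
Step 1: p0:(2,4)->(3,4) | p1:(3,0)->(4,0) | p2:(1,4)->(2,4) | p3:(1,2)->(0,2)->EXIT | p4:(4,1)->(4,2)
Step 2: p0:(3,4)->(4,4)->EXIT | p1:(4,0)->(4,1) | p2:(2,4)->(3,4) | p3:escaped | p4:(4,2)->(4,3)
Step 3: p0:escaped | p1:(4,1)->(4,2) | p2:(3,4)->(4,4)->EXIT | p3:escaped | p4:(4,3)->(4,4)->EXIT
Step 4: p0:escaped | p1:(4,2)->(4,3) | p2:escaped | p3:escaped | p4:escaped
Step 5: p0:escaped | p1:(4,3)->(4,4)->EXIT | p2:escaped | p3:escaped | p4:escaped
Exit steps: [2, 5, 3, 1, 3]
First to escape: p3 at step 1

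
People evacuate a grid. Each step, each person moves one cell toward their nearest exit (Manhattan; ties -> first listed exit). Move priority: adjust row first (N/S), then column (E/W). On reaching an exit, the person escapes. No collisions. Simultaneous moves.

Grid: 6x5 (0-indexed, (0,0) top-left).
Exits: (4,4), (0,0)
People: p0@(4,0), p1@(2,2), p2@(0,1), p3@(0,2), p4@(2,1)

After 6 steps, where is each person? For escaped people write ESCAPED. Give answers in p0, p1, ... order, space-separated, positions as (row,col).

Step 1: p0:(4,0)->(4,1) | p1:(2,2)->(3,2) | p2:(0,1)->(0,0)->EXIT | p3:(0,2)->(0,1) | p4:(2,1)->(1,1)
Step 2: p0:(4,1)->(4,2) | p1:(3,2)->(4,2) | p2:escaped | p3:(0,1)->(0,0)->EXIT | p4:(1,1)->(0,1)
Step 3: p0:(4,2)->(4,3) | p1:(4,2)->(4,3) | p2:escaped | p3:escaped | p4:(0,1)->(0,0)->EXIT
Step 4: p0:(4,3)->(4,4)->EXIT | p1:(4,3)->(4,4)->EXIT | p2:escaped | p3:escaped | p4:escaped

ESCAPED ESCAPED ESCAPED ESCAPED ESCAPED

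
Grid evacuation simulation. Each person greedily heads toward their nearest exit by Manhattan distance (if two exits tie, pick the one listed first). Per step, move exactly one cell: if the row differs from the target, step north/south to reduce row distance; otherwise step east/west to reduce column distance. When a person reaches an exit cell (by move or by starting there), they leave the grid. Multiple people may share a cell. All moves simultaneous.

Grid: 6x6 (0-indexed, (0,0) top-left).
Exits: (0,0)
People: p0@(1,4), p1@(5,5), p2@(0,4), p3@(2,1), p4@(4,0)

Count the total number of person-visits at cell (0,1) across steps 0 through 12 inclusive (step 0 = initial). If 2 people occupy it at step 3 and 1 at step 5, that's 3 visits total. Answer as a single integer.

Step 0: p0@(1,4) p1@(5,5) p2@(0,4) p3@(2,1) p4@(4,0) -> at (0,1): 0 [-], cum=0
Step 1: p0@(0,4) p1@(4,5) p2@(0,3) p3@(1,1) p4@(3,0) -> at (0,1): 0 [-], cum=0
Step 2: p0@(0,3) p1@(3,5) p2@(0,2) p3@(0,1) p4@(2,0) -> at (0,1): 1 [p3], cum=1
Step 3: p0@(0,2) p1@(2,5) p2@(0,1) p3@ESC p4@(1,0) -> at (0,1): 1 [p2], cum=2
Step 4: p0@(0,1) p1@(1,5) p2@ESC p3@ESC p4@ESC -> at (0,1): 1 [p0], cum=3
Step 5: p0@ESC p1@(0,5) p2@ESC p3@ESC p4@ESC -> at (0,1): 0 [-], cum=3
Step 6: p0@ESC p1@(0,4) p2@ESC p3@ESC p4@ESC -> at (0,1): 0 [-], cum=3
Step 7: p0@ESC p1@(0,3) p2@ESC p3@ESC p4@ESC -> at (0,1): 0 [-], cum=3
Step 8: p0@ESC p1@(0,2) p2@ESC p3@ESC p4@ESC -> at (0,1): 0 [-], cum=3
Step 9: p0@ESC p1@(0,1) p2@ESC p3@ESC p4@ESC -> at (0,1): 1 [p1], cum=4
Step 10: p0@ESC p1@ESC p2@ESC p3@ESC p4@ESC -> at (0,1): 0 [-], cum=4
Total visits = 4

Answer: 4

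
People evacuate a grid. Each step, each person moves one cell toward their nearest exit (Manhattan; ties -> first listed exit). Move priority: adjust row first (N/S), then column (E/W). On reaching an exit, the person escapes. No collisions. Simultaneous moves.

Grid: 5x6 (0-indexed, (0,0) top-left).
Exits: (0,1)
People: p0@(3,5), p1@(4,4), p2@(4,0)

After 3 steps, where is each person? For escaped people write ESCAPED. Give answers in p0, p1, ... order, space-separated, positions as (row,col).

Step 1: p0:(3,5)->(2,5) | p1:(4,4)->(3,4) | p2:(4,0)->(3,0)
Step 2: p0:(2,5)->(1,5) | p1:(3,4)->(2,4) | p2:(3,0)->(2,0)
Step 3: p0:(1,5)->(0,5) | p1:(2,4)->(1,4) | p2:(2,0)->(1,0)

(0,5) (1,4) (1,0)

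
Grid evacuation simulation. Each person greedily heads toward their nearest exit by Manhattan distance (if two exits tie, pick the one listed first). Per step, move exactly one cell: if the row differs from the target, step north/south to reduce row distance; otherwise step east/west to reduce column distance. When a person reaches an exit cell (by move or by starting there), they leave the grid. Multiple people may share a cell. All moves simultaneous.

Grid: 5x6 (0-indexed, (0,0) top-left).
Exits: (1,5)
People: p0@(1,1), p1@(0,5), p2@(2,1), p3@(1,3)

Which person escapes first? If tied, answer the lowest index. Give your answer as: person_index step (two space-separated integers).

Answer: 1 1

Derivation:
Step 1: p0:(1,1)->(1,2) | p1:(0,5)->(1,5)->EXIT | p2:(2,1)->(1,1) | p3:(1,3)->(1,4)
Step 2: p0:(1,2)->(1,3) | p1:escaped | p2:(1,1)->(1,2) | p3:(1,4)->(1,5)->EXIT
Step 3: p0:(1,3)->(1,4) | p1:escaped | p2:(1,2)->(1,3) | p3:escaped
Step 4: p0:(1,4)->(1,5)->EXIT | p1:escaped | p2:(1,3)->(1,4) | p3:escaped
Step 5: p0:escaped | p1:escaped | p2:(1,4)->(1,5)->EXIT | p3:escaped
Exit steps: [4, 1, 5, 2]
First to escape: p1 at step 1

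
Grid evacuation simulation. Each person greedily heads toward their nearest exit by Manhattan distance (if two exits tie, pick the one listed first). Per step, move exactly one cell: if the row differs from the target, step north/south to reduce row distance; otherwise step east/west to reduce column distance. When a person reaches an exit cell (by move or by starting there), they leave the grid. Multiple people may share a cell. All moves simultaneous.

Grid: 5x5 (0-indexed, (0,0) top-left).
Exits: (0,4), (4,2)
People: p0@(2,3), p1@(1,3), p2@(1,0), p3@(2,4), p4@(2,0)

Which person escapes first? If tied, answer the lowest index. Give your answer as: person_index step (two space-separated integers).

Step 1: p0:(2,3)->(1,3) | p1:(1,3)->(0,3) | p2:(1,0)->(0,0) | p3:(2,4)->(1,4) | p4:(2,0)->(3,0)
Step 2: p0:(1,3)->(0,3) | p1:(0,3)->(0,4)->EXIT | p2:(0,0)->(0,1) | p3:(1,4)->(0,4)->EXIT | p4:(3,0)->(4,0)
Step 3: p0:(0,3)->(0,4)->EXIT | p1:escaped | p2:(0,1)->(0,2) | p3:escaped | p4:(4,0)->(4,1)
Step 4: p0:escaped | p1:escaped | p2:(0,2)->(0,3) | p3:escaped | p4:(4,1)->(4,2)->EXIT
Step 5: p0:escaped | p1:escaped | p2:(0,3)->(0,4)->EXIT | p3:escaped | p4:escaped
Exit steps: [3, 2, 5, 2, 4]
First to escape: p1 at step 2

Answer: 1 2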